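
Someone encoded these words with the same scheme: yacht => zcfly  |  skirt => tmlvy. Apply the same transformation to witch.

xkwgm

Letter i (0-indexed) is shifted by i+1, so successive shifts are 1, 2, 3, ….
On witch: w+1=x, i+2=k, t+3=w, c+4=g, h+5=m.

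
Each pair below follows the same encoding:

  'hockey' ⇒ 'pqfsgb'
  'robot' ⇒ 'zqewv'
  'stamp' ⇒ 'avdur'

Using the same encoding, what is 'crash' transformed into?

ktdaj

Shifts by position in hockey: pos 0: h→p (+8), pos 1: o→q (+2), pos 2: c→f (+3), pos 3: k→s (+8), pos 4: e→g (+2), pos 5: y→b (+3) — repeating every 3. A repeating key of period 3 is used — shifts +8, +2, +3 over and over.
On crash: c+8=k, r+2=t, a+3=d, s+8=a, h+2=j.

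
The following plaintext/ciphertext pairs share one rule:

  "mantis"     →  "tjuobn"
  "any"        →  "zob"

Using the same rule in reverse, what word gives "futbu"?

taste

The output letters match the input read backwards, each shifted +1: mantis reversed is sitnam. Two steps: reverse the string, then apply a Caesar shift of +1.
Reversing it on futbu: shift back: f−1=e, u−1=t, t−1=s, b−1=a, u−1=t → etsat; then reverse → taste.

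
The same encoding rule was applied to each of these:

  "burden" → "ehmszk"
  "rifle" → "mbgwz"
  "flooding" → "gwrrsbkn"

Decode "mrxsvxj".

b(1)→e(4) and u(20)→h(7) fit y≡7x+23 (mod 26); the inverse of 7 mod 26 is 15. Treating letters as 0–25, the rule is x ↦ 7x + 23 (mod 26).
Decoding mrxsvxj: m(12)→15·(12−23)≡17=r; r(17)→15·(17−23)≡14=o; x(23)→15·(23−23)≡0=a; s(18)→15·(18−23)≡3=d; v(21)→15·(21−23)≡22=w; x(23)→15·(23−23)≡0=a; j(9)→15·(9−23)≡24=y (all mod 26).

roadway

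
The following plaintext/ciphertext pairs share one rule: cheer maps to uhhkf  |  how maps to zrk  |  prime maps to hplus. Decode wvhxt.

Read the word backwards and shift each letter +3.
Reversing it on wvhxt: shift back: w−3=t, v−3=s, h−3=e, x−3=u, t−3=q → tseuq; then reverse → quest.

quest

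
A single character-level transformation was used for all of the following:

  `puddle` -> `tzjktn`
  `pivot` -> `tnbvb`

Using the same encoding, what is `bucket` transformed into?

fzirmc

Letter i (0-indexed) is shifted by i+4, so successive shifts are 4, 5, 6, ….
Applying it to bucket: b+4=f, u+5=z, c+6=i, k+7=r, e+8=m, t+9=c.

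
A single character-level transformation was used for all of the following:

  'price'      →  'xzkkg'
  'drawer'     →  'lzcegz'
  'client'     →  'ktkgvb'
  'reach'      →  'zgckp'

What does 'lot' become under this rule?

The shift depends on letter class: consonant p→x is +8, but vowel i→k is +2. Vowels shift forward by 2 and consonants shift forward by 8.
Applying it to lot: l(cons)+8=t, o(vowel)+2=q, t(cons)+8=b.

tqb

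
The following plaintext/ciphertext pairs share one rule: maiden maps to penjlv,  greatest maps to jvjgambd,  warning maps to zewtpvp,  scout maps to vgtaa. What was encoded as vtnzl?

In maiden: m→p is +3, a→e is +4, i→n is +5, d→j is +6 — the shift increases by 1 each position. Each letter shifts forward by (position + 3), i.e. 3, 4, 5, … — the shift grows by one for each successive letter.
Decoding vtnzl: v−3=s, t−4=p, n−5=i, z−6=t, l−7=e.

spite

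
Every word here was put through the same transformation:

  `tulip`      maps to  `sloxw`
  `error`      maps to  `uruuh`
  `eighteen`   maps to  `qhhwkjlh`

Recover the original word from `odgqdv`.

The output letters match the input read backwards, each shifted +3: tulip reversed is pilut. Two steps: reverse the string, then apply a Caesar shift of +3.
Decoding odgqdv: shift back: o−3=l, d−3=a, g−3=d, q−3=n, d−3=a, v−3=s → ladnas; then reverse → sandal.

sandal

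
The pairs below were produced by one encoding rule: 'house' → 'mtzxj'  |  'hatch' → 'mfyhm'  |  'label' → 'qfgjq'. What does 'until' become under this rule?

Compare letters: h→m is +5, o→t is +5, u→z is +5 — a constant shift. It's a constant shift of +5 (ROT5).
Applying it to until: u+5=z, n+5=s, t+5=y, i+5=n, l+5=q.

zsynq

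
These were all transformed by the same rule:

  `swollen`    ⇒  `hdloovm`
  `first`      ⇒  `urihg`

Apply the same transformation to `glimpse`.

Each letter is replaced by its mirror in the alphabet: a↔z, b↔y, c↔x, and so on (the Atbash cipher).
On glimpse: g↔t, l↔o, i↔r, m↔n, p↔k, s↔h, e↔v.

tornkhv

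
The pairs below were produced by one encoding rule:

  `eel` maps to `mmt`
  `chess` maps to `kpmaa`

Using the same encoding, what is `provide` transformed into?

Compare letters: e→m is +8, e→m is +8, l→t is +8 — a constant shift. It's a constant shift of +8 (ROT8).
For provide: p+8=x, r+8=z, o+8=w, v+8=d, i+8=q, d+8=l, e+8=m.

xzwdqlm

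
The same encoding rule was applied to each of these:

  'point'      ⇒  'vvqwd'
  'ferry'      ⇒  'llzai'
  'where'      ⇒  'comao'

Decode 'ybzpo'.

In point: p→v is +6, o→v is +7, i→q is +8, n→w is +9 — the shift increases by 1 each position. Letter i (0-indexed) is shifted by i+6, so successive shifts are 6, 7, 8, ….
Decoding ybzpo: y−6=s, b−7=u, z−8=r, p−9=g, o−10=e.

surge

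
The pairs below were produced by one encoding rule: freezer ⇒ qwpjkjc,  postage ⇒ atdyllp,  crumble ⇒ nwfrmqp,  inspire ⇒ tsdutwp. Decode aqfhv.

Shifts by position in freezer: pos 0: f→q (+11), pos 1: r→w (+5), pos 2: e→p (+11), pos 3: e→j (+5) — repeating every 2. A repeating key of period 2 is used — shifts +11, +5 over and over.
Reversing it on aqfhv: a−11=p, q−5=l, f−11=u, h−5=c, v−11=k.

pluck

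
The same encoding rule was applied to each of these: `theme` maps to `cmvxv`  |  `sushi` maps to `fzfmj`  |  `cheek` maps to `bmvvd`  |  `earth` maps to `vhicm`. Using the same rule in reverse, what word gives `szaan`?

fully

t(19)→c(2) and h(7)→m(12) fit y≡23x+7 (mod 26); the inverse of 23 mod 26 is 17. Each letter's alphabet position (a=0..z=25) is mapped through 23·x+7 mod 26 — an affine cipher.
Undoing it on szaan: s(18)→17·(18−7)≡5=f; z(25)→17·(25−7)≡20=u; a(0)→17·(0−7)≡11=l; a(0)→17·(0−7)≡11=l; n(13)→17·(13−7)≡24=y (all mod 26).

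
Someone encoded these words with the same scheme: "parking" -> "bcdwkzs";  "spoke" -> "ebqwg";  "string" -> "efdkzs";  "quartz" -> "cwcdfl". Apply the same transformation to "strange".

The shift depends on letter class: consonant p→b is +12, but vowel a→c is +2. The rule splits by letter class: vowels +2, consonants +12.
For strange: s(cons)+12=e, t(cons)+12=f, r(cons)+12=d, a(vowel)+2=c, n(cons)+12=z, g(cons)+12=s, e(vowel)+2=g.

efdczsg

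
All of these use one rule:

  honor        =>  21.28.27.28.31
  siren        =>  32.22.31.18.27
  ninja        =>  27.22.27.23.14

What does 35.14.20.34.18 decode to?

h is letter #8 and maps to 21: an offset of 13. Each letter is replaced by its alphabet position (a=1..z=26) + 13.
Decoding 35.14.20.34.18: 35→(35−13)÷1=22=v, 14→(14−13)÷1=1=a, 20→(20−13)÷1=7=g, 34→(34−13)÷1=21=u, 18→(18−13)÷1=5=e.

vague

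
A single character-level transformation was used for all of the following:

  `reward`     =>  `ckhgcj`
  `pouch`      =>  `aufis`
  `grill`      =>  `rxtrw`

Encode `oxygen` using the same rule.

Shifts by position in reward: pos 0: r→c (+11), pos 1: e→k (+6), pos 2: w→h (+11), pos 3: a→g (+6) — repeating every 2. It's a Vigenère-style cipher with numeric key [11,6]: position i shifts by key[i mod 2].
On oxygen: o+11=z, x+6=d, y+11=j, g+6=m, e+11=p, n+6=t.

zdjmpt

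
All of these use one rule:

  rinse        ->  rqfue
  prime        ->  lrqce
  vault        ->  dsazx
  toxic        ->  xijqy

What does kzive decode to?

r(17)→r(17) and i(8)→q(16) fit y≡3x+18 (mod 26); the inverse of 3 mod 26 is 9. This is an affine cipher: with a=0,…,z=25, each position x becomes (3x+18) mod 26.
Reversing it on kzive: k(10)→9·(10−18)≡6=g; z(25)→9·(25−18)≡11=l; i(8)→9·(8−18)≡14=o; v(21)→9·(21−18)≡1=b; e(4)→9·(4−18)≡4=e (all mod 26).

globe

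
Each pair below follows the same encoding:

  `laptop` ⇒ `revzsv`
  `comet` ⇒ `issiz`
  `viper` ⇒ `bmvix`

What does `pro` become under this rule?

vxs

Vowels shift forward by 4 and consonants shift forward by 6.
Applying it to pro: p(cons)+6=v, r(cons)+6=x, o(vowel)+4=s.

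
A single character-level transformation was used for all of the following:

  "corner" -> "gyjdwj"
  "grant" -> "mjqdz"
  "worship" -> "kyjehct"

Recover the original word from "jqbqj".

radar

c(2)→g(6) and o(14)→y(24) fit y≡21x+16 (mod 26); the inverse of 21 mod 26 is 5. Treating letters as 0–25, the rule is x ↦ 21x + 16 (mod 26).
Decoding jqbqj: j(9)→5·(9−16)≡17=r; q(16)→5·(16−16)≡0=a; b(1)→5·(1−16)≡3=d; q(16)→5·(16−16)≡0=a; j(9)→5·(9−16)≡17=r (all mod 26).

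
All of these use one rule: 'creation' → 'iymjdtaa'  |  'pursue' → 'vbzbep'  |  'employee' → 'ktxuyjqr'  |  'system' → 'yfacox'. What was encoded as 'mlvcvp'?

gentle

In creation: c→i is +6, r→y is +7, e→m is +8, a→j is +9 — the shift increases by 1 each position. Each letter shifts forward by (position + 6), i.e. 6, 7, 8, … — the shift grows by one for each successive letter.
Decoding mlvcvp: m−6=g, l−7=e, v−8=n, c−9=t, v−10=l, p−11=e.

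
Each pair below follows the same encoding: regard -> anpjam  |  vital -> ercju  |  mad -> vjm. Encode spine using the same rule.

byrwn

Compare letters: r→a is +9, e→n is +9, g→p is +9 — a constant shift. This is a Caesar cipher with shift 9.
On spine: s+9=b, p+9=y, i+9=r, n+9=w, e+9=n.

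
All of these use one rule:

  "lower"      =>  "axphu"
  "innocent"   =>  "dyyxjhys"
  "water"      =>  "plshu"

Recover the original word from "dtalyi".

l(11)→a(0) and o(14)→x(23) fit y≡25x+11 (mod 26); the inverse of 25 mod 26 is 25. Treating letters as 0–25, the rule is x ↦ 25x + 11 (mod 26).
Reversing it on dtalyi: d(3)→25·(3−11)≡8=i; t(19)→25·(19−11)≡18=s; a(0)→25·(0−11)≡11=l; l(11)→25·(11−11)≡0=a; y(24)→25·(24−11)≡13=n; i(8)→25·(8−11)≡3=d (all mod 26).

island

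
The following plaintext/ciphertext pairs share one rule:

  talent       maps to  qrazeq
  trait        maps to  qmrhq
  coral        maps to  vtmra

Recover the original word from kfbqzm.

duster

Treating letters as 0–25, the rule is x ↦ 15x + 17 (mod 26).
Undoing it on kfbqzm: k(10)→7·(10−17)≡3=d; f(5)→7·(5−17)≡20=u; b(1)→7·(1−17)≡18=s; q(16)→7·(16−17)≡19=t; z(25)→7·(25−17)≡4=e; m(12)→7·(12−17)≡17=r (all mod 26).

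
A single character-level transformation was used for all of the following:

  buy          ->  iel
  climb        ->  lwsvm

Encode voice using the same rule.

Read the word backwards and shift each letter +10.
On voice: reverse → eciov; then shift: e+10=o, c+10=m, i+10=s, o+10=y, v+10=f.

omsyf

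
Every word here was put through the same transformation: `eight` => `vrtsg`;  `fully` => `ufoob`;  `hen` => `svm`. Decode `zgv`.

Each pair mirrors across the alphabet (e↔v, i↔r, g↔t): positions sum to 25. Each letter is replaced by its mirror in the alphabet: a↔z, b↔y, c↔x, and so on (the Atbash cipher).
Decoding zgv: z↔a, g↔t, v↔e.

ate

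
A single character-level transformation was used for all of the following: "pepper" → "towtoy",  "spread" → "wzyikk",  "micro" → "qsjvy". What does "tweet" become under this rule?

xglid

The shifts repeat in a cycle of length 3: positions 0,1,… shift by +4, +10, +7, then the pattern repeats.
For tweet: t+4=x, w+10=g, e+7=l, e+4=i, t+10=d.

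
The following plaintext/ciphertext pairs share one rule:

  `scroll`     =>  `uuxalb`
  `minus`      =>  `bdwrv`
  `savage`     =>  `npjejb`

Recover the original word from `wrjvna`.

remain

The output letters match the input read backwards, each shifted +9: scroll reversed is llorcs. The word is reversed, then every letter is shifted forward by 9.
Decoding wrjvna: shift back: w−9=n, r−9=i, j−9=a, v−9=m, n−9=e, a−9=r → niamer; then reverse → remain.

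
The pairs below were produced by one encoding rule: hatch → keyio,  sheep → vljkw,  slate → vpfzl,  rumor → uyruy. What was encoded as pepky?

maker

Letter i (0-indexed) is shifted by i+3, so successive shifts are 3, 4, 5, ….
Decoding pepky: p−3=m, e−4=a, p−5=k, k−6=e, y−7=r.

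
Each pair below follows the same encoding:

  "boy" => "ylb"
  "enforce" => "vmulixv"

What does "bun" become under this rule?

yfm

Letters are reflected about the middle of the alphabet (position → 25−position): Atbash.
On bun: b↔y, u↔f, n↔m.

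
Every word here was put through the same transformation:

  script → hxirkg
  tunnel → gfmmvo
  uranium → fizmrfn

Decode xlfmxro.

Each pair mirrors across the alphabet (s↔h, c↔x, r↔i): positions sum to 25. Letters are reflected about the middle of the alphabet (position → 25−position): Atbash.
Decoding xlfmxro: x↔c, l↔o, f↔u, m↔n, x↔c, r↔i, o↔l.

council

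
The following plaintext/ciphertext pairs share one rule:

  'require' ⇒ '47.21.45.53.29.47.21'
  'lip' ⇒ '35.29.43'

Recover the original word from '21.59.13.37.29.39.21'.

examine

r(#18)→47 and e(#5)→21: differences scale by 2, so n = 2·pos + 11. The formula is n = 2×(alphabet index, a=1) + 11.
Undoing it on 21.59.13.37.29.39.21: 21→(21−11)÷2=5=e, 59→(59−11)÷2=24=x, 13→(13−11)÷2=1=a, 37→(37−11)÷2=13=m, 29→(29−11)÷2=9=i, 39→(39−11)÷2=14=n, 21→(21−11)÷2=5=e.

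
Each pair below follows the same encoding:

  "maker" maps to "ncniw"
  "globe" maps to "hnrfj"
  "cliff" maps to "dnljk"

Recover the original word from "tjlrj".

In maker: m→n is +1, a→c is +2, k→n is +3, e→i is +4 — the shift increases by 1 each position. Each letter shifts forward by (position + 1), i.e. 1, 2, 3, … — the shift grows by one for each successive letter.
Reversing it on tjlrj: t−1=s, j−2=h, l−3=i, r−4=n, j−5=e.

shine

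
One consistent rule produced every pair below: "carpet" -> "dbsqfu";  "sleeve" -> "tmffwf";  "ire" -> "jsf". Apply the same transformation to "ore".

psf

Compare letters: c→d is +1, a→b is +1, r→s is +1 — a constant shift. This is a Caesar cipher with shift 1.
On ore: o+1=p, r+1=s, e+1=f.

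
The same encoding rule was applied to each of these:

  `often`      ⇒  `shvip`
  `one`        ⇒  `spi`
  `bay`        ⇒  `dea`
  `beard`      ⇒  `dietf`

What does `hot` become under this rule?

jsv

The shift depends on letter class: consonant f→h is +2, but vowel o→s is +4. Vowels shift forward by 4 and consonants shift forward by 2.
For hot: h(cons)+2=j, o(vowel)+4=s, t(cons)+2=v.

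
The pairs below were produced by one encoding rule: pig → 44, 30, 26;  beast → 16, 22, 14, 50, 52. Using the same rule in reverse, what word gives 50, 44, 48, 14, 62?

With a=1..z=26, the number is 2·pos + 12.
Reversing it on 50, 44, 48, 14, 62: 50→(50−12)÷2=19=s, 44→(44−12)÷2=16=p, 48→(48−12)÷2=18=r, 14→(14−12)÷2=1=a, 62→(62−12)÷2=25=y.

spray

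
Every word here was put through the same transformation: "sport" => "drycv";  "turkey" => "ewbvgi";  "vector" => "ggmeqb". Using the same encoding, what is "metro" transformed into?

xgdcq

Shifts by position in sport: pos 0: s→d (+11), pos 1: p→r (+2), pos 2: o→y (+10), pos 3: r→c (+11), pos 4: t→v (+2) — repeating every 3. The shifts repeat in a cycle of length 3: positions 0,1,… shift by +11, +2, +10, then the pattern repeats.
For metro: m+11=x, e+2=g, t+10=d, r+11=c, o+2=q.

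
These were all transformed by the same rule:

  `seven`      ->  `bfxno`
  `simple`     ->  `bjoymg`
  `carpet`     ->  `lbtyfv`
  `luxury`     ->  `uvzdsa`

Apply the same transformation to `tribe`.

cskkf

Shifts by position in seven: pos 0: s→b (+9), pos 1: e→f (+1), pos 2: v→x (+2), pos 3: e→n (+9), pos 4: n→o (+1) — repeating every 3. A repeating key of period 3 is used — shifts +9, +1, +2 over and over.
On tribe: t+9=c, r+1=s, i+2=k, b+9=k, e+1=f.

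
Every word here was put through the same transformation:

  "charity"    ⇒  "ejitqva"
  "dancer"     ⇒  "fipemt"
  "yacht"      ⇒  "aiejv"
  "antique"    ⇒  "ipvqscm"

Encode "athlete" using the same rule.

The shift depends on letter class: consonant c→e is +2, but vowel a→i is +8. The rule splits by letter class: vowels +8, consonants +2.
Applying it to athlete: a(vowel)+8=i, t(cons)+2=v, h(cons)+2=j, l(cons)+2=n, e(vowel)+8=m, t(cons)+2=v, e(vowel)+8=m.

ivjnmvm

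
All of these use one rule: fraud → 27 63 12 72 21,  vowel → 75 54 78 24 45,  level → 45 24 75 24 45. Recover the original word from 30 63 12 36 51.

With a=1..z=26, the number is 3·pos + 9.
Decoding 30 63 12 36 51: 30→(30−9)÷3=7=g, 63→(63−9)÷3=18=r, 12→(12−9)÷3=1=a, 36→(36−9)÷3=9=i, 51→(51−9)÷3=14=n.

grain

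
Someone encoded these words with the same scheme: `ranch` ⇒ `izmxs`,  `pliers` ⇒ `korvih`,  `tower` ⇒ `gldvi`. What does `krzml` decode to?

piano

Each letter is replaced by its mirror in the alphabet: a↔z, b↔y, c↔x, and so on (the Atbash cipher).
Reversing it on krzml: k↔p, r↔i, z↔a, m↔n, l↔o.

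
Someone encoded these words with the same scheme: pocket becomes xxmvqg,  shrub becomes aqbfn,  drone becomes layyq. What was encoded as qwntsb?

indigo

Each letter shifts forward by (position + 8), i.e. 8, 9, 10, … — the shift grows by one for each successive letter.
Undoing it on qwntsb: q−8=i, w−9=n, n−10=d, t−11=i, s−12=g, b−13=o.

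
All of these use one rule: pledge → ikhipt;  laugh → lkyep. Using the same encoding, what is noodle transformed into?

iphssr

The output letters match the input read backwards, each shifted +4: pledge reversed is egdelp. Two steps: reverse the string, then apply a Caesar shift of +4.
Applying it to noodle: reverse → eldoon; then shift: e+4=i, l+4=p, d+4=h, o+4=s, o+4=s, n+4=r.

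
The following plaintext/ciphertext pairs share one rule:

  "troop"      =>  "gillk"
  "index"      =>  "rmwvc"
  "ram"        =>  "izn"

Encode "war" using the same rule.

dzi

Each pair mirrors across the alphabet (t↔g, r↔i, o↔l): positions sum to 25. Each letter is replaced by its mirror in the alphabet: a↔z, b↔y, c↔x, and so on (the Atbash cipher).
For war: w↔d, a↔z, r↔i.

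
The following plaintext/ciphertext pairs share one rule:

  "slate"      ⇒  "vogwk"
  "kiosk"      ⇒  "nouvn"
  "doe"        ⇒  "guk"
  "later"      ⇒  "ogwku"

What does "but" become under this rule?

The shift depends on letter class: consonant s→v is +3, but vowel a→g is +6. Vowels shift forward by 6 and consonants shift forward by 3.
For but: b(cons)+3=e, u(vowel)+6=a, t(cons)+3=w.

eaw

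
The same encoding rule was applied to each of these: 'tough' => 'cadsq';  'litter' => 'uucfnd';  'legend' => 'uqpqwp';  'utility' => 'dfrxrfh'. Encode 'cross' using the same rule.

Shifts by position in tough: pos 0: t→c (+9), pos 1: o→a (+12), pos 2: u→d (+9), pos 3: g→s (+12) — repeating every 2. The shifts repeat in a cycle of length 2: positions 0,1,… shift by +9, +12, then the pattern repeats.
On cross: c+9=l, r+12=d, o+9=x, s+12=e, s+9=b.

ldxeb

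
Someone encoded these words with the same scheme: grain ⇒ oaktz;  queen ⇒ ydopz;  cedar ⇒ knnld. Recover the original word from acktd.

In grain: g→o is +8, r→a is +9, a→k is +10, i→t is +11 — the shift increases by 1 each position. The shift increases by 1 at each position, starting from +8: 8, 9, 10, ….
Undoing it on acktd: a−8=s, c−9=t, k−10=a, t−11=i, d−12=r.

stair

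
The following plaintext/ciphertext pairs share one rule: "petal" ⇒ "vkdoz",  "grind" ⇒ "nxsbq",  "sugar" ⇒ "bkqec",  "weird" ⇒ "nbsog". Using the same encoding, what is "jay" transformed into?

ikt

The output letters match the input read backwards, each shifted +10: petal reversed is latep. Read the word backwards and shift each letter +10.
Applying it to jay: reverse → yaj; then shift: y+10=i, a+10=k, j+10=t.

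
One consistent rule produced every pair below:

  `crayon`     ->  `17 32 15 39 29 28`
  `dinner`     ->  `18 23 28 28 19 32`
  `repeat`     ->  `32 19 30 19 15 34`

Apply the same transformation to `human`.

22 35 27 15 28

c is letter #3 and maps to 17: an offset of 14. The number is (letter's place in the alphabet, a=1) + 14.
For human: h=8→22, u=21→35, m=13→27, a=1→15, n=14→28.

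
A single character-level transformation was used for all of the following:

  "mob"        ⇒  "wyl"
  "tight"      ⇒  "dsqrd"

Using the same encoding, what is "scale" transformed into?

Compare letters: m→w is +10, o→y is +10, b→l is +10 — a constant shift. Each letter is shifted forward by 10 in the alphabet (a Caesar shift of +10).
For scale: s+10=c, c+10=m, a+10=k, l+10=v, e+10=o.

cmkvo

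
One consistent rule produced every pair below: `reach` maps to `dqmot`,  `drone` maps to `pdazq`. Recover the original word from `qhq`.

eve

This is a Caesar cipher with shift 12.
Undoing it on qhq: q−12=e, h−12=v, q−12=e.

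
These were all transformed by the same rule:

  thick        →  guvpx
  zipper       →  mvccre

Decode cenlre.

prayer

This is a Caesar cipher with shift 13.
Undoing it on cenlre: c−13=p, e−13=r, n−13=a, l−13=y, r−13=e, e−13=r.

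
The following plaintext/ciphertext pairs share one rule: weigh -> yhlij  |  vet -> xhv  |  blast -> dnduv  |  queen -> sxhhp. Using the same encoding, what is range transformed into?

Two shifts are in play — +3 for a/e/i/o/u, +2 for every other letter.
Applying it to range: r(cons)+2=t, a(vowel)+3=d, n(cons)+2=p, g(cons)+2=i, e(vowel)+3=h.

tdpih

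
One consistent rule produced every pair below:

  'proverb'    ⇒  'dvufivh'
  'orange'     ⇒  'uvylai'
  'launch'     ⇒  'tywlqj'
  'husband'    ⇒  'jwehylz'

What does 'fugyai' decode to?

p(15)→d(3) and r(17)→v(21) fit y≡9x+24 (mod 26); the inverse of 9 mod 26 is 3. Treating letters as 0–25, the rule is x ↦ 9x + 24 (mod 26).
Reversing it on fugyai: f(5)→3·(5−24)≡21=v; u(20)→3·(20−24)≡14=o; g(6)→3·(6−24)≡24=y; y(24)→3·(24−24)≡0=a; a(0)→3·(0−24)≡6=g; i(8)→3·(8−24)≡4=e (all mod 26).

voyage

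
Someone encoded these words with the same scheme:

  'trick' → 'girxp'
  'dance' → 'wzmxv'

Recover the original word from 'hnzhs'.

Each pair mirrors across the alphabet (t↔g, r↔i, i↔r): positions sum to 25. This is the alphabet-reversal cipher (Atbash): a becomes z, b becomes y, etc.
Decoding hnzhs: h↔s, n↔m, z↔a, h↔s, s↔h.

smash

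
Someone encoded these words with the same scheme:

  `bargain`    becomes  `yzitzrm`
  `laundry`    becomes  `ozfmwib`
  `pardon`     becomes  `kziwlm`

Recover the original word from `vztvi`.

eager

Each pair mirrors across the alphabet (b↔y, a↔z, r↔i): positions sum to 25. Letters are reflected about the middle of the alphabet (position → 25−position): Atbash.
Reversing it on vztvi: v↔e, z↔a, t↔g, v↔e, i↔r.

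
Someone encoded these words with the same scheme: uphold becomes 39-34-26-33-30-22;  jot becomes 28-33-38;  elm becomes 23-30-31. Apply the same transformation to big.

u is letter #21 and maps to 39: an offset of 18. Each letter is replaced by its alphabet position (a=1..z=26) + 18.
Applying it to big: b=2→20, i=9→27, g=7→25.

20-27-25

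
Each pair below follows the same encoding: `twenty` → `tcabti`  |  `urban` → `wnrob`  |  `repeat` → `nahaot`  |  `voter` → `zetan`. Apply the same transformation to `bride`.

t(19)→t(19) and w(22)→c(2) fit y≡3x+14 (mod 26); the inverse of 3 mod 26 is 9. Each letter's alphabet position (a=0..z=25) is mapped through 3·x+14 mod 26 — an affine cipher.
Applying it to bride: b(1)→3·1+14≡17=r; r(17)→3·17+14≡13=n; i(8)→3·8+14≡12=m; d(3)→3·3+14≡23=x; e(4)→3·4+14≡0=a (all mod 26).

rnmxa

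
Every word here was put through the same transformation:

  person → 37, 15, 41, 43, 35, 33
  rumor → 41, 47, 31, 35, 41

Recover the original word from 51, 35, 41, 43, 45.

p(#16)→37 and e(#5)→15: differences scale by 2, so n = 2·pos + 5. With a=1..z=26, the number is 2·pos + 5.
Undoing it on 51, 35, 41, 43, 45: 51→(51−5)÷2=23=w, 35→(35−5)÷2=15=o, 41→(41−5)÷2=18=r, 43→(43−5)÷2=19=s, 45→(45−5)÷2=20=t.

worst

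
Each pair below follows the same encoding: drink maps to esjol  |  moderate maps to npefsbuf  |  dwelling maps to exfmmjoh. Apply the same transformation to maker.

Every letter moves 1 place later in the alphabet, wrapping around z→a.
Applying it to maker: m+1=n, a+1=b, k+1=l, e+1=f, r+1=s.

nblfs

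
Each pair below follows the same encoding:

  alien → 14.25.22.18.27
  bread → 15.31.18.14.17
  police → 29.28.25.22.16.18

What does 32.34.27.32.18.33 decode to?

The number is (letter's place in the alphabet, a=1) + 13.
Reversing it on 32.34.27.32.18.33: 32→(32−13)÷1=19=s, 34→(34−13)÷1=21=u, 27→(27−13)÷1=14=n, 32→(32−13)÷1=19=s, 18→(18−13)÷1=5=e, 33→(33−13)÷1=20=t.

sunset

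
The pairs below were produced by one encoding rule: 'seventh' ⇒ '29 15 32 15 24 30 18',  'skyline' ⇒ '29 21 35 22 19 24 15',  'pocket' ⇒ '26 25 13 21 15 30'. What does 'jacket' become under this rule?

s is letter #19 and maps to 29: an offset of 10. Letters become their 1-based position plus 10 (so a→11, b→12, …).
On jacket: j=10→20, a=1→11, c=3→13, k=11→21, e=5→15, t=20→30.

20 11 13 21 15 30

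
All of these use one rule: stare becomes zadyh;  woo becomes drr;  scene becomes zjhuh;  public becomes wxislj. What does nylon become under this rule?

ufsru

The shift depends on letter class: consonant s→z is +7, but vowel a→d is +3. Two shifts are in play — +3 for a/e/i/o/u, +7 for every other letter.
On nylon: n(cons)+7=u, y(cons)+7=f, l(cons)+7=s, o(vowel)+3=r, n(cons)+7=u.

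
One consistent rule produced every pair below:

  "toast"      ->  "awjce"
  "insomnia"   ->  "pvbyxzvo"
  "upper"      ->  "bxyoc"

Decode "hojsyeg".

against

The shift increases by 1 at each position, starting from +7: 7, 8, 9, ….
Reversing it on hojsyeg: h−7=a, o−8=g, j−9=a, s−10=i, y−11=n, e−12=s, g−13=t.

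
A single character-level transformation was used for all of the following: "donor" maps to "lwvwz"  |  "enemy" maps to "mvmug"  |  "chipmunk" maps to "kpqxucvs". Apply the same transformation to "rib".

zqj

Compare letters: d→l is +8, o→w is +8, n→v is +8 — a constant shift. Each letter is shifted forward by 8 in the alphabet (a Caesar shift of +8).
For rib: r+8=z, i+8=q, b+8=j.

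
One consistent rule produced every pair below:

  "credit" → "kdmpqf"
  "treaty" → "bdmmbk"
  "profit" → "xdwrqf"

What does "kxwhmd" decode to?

clover

A repeating key of period 2 is used — shifts +8, +12 over and over.
Decoding kxwhmd: k−8=c, x−12=l, w−8=o, h−12=v, m−8=e, d−12=r.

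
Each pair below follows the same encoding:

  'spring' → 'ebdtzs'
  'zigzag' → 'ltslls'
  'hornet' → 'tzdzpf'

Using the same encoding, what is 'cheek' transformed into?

otppw

The shift depends on letter class: consonant s→e is +12, but vowel i→t is +11. Vowels shift forward by 11 and consonants shift forward by 12.
For cheek: c(cons)+12=o, h(cons)+12=t, e(vowel)+11=p, e(vowel)+11=p, k(cons)+12=w.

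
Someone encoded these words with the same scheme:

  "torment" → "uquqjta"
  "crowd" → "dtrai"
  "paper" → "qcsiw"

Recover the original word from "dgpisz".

cement

The shift increases by 1 at each position, starting from +1: 1, 2, 3, ….
Decoding dgpisz: d−1=c, g−2=e, p−3=m, i−4=e, s−5=n, z−6=t.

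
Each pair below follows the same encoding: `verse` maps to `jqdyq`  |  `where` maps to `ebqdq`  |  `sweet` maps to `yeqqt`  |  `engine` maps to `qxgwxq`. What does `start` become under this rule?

Treating letters as 0–25, the rule is x ↦ 21x + 10 (mod 26).
For start: s(18)→21·18+10≡24=y; t(19)→21·19+10≡19=t; a(0)→21·0+10≡10=k; r(17)→21·17+10≡3=d; t(19)→21·19+10≡19=t (all mod 26).

ytkdt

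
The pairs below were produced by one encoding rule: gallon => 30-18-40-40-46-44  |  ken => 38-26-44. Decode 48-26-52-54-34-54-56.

g(#7)→30 and a(#1)→18: differences scale by 2, so n = 2·pos + 16. With a=1..z=26, the number is 2·pos + 16.
Reversing it on 48-26-52-54-34-54-56: 48→(48−16)÷2=16=p, 26→(26−16)÷2=5=e, 52→(52−16)÷2=18=r, 54→(54−16)÷2=19=s, 34→(34−16)÷2=9=i, 54→(54−16)÷2=19=s, 56→(56−16)÷2=20=t.

persist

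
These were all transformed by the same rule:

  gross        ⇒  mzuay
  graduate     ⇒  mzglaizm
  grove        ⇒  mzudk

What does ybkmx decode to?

Shifts by position in gross: pos 0: g→m (+6), pos 1: r→z (+8), pos 2: o→u (+6), pos 3: s→a (+8) — repeating every 2. It's a Vigenère-style cipher with numeric key [6,8]: position i shifts by key[i mod 2].
Undoing it on ybkmx: y−6=s, b−8=t, k−6=e, m−8=e, x−6=r.

steer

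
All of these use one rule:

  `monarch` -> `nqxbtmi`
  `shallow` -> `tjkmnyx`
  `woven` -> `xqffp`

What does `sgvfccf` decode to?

Shifts by position in monarch: pos 0: m→n (+1), pos 1: o→q (+2), pos 2: n→x (+10), pos 3: a→b (+1), pos 4: r→t (+2), pos 5: c→m (+10) — repeating every 3. A repeating key of period 3 is used — shifts +1, +2, +10 over and over.
Reversing it on sgvfccf: s−1=r, g−2=e, v−10=l, f−1=e, c−2=a, c−10=s, f−1=e.

release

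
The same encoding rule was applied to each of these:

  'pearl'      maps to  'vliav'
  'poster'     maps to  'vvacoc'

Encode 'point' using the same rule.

vvqwd

The shift increases by 1 at each position, starting from +6: 6, 7, 8, ….
On point: p+6=v, o+7=v, i+8=q, n+9=w, t+10=d.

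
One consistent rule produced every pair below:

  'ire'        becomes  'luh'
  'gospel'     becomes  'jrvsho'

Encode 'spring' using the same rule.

vsulqj

Each letter is shifted forward by 3 in the alphabet (a Caesar shift of +3).
For spring: s+3=v, p+3=s, r+3=u, i+3=l, n+3=q, g+3=j.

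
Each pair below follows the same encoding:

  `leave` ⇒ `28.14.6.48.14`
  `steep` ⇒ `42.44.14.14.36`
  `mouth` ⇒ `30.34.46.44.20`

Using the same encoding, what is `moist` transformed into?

30.34.22.42.44

l(#12)→28 and e(#5)→14: differences scale by 2, so n = 2·pos + 4. The formula is n = 2×(alphabet index, a=1) + 4.
Applying it to moist: m=13→30, o=15→34, i=9→22, s=19→42, t=20→44.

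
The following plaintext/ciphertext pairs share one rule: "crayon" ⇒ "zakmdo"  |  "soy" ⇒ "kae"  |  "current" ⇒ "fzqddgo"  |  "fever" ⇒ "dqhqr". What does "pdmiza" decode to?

The output letters match the input read backwards, each shifted +12: crayon reversed is noyarc. Read the word backwards and shift each letter +12.
Decoding pdmiza: shift back: p−12=d, d−12=r, m−12=a, i−12=w, z−12=n, a−12=o → drawno; then reverse → onward.

onward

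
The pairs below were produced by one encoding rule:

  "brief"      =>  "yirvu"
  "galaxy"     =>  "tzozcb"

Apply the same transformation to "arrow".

Each pair mirrors across the alphabet (b↔y, r↔i, i↔r): positions sum to 25. This is the alphabet-reversal cipher (Atbash): a becomes z, b becomes y, etc.
Applying it to arrow: a↔z, r↔i, r↔i, o↔l, w↔d.

ziild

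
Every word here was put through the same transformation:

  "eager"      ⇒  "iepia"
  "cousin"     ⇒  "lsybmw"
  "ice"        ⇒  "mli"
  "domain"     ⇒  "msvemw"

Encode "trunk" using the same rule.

caywt

The rule splits by letter class: vowels +4, consonants +9.
For trunk: t(cons)+9=c, r(cons)+9=a, u(vowel)+4=y, n(cons)+9=w, k(cons)+9=t.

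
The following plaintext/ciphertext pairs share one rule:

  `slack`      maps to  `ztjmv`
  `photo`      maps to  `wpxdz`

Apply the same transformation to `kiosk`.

In slack: s→z is +7, l→t is +8, a→j is +9, c→m is +10 — the shift increases by 1 each position. Letter i (0-indexed) is shifted by i+7, so successive shifts are 7, 8, 9, ….
On kiosk: k+7=r, i+8=q, o+9=x, s+10=c, k+11=v.

rqxcv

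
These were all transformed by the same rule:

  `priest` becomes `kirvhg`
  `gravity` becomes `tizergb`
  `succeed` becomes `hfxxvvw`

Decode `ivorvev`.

relieve

This is the alphabet-reversal cipher (Atbash): a becomes z, b becomes y, etc.
Decoding ivorvev: i↔r, v↔e, o↔l, r↔i, v↔e, e↔v, v↔e.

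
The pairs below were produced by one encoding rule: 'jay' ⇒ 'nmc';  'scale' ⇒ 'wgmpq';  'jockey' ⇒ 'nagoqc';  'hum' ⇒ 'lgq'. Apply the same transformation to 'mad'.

The shift depends on letter class: consonant j→n is +4, but vowel a→m is +12. Vowels shift forward by 12 and consonants shift forward by 4.
For mad: m(cons)+4=q, a(vowel)+12=m, d(cons)+4=h.

qmh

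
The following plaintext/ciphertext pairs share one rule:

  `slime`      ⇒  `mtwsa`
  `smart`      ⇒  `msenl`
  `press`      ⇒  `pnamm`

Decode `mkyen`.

s(18)→m(12) and l(11)→t(19) fit y≡25x+4 (mod 26); the inverse of 25 mod 26 is 25. This is an affine cipher: with a=0,…,z=25, each position x becomes (25x+4) mod 26.
Undoing it on mkyen: m(12)→25·(12−4)≡18=s; k(10)→25·(10−4)≡20=u; y(24)→25·(24−4)≡6=g; e(4)→25·(4−4)≡0=a; n(13)→25·(13−4)≡17=r (all mod 26).

sugar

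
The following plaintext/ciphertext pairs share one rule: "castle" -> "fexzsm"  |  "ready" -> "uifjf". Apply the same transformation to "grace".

In castle: c→f is +3, a→e is +4, s→x is +5, t→z is +6 — the shift increases by 1 each position. Letter i (0-indexed) is shifted by i+3, so successive shifts are 3, 4, 5, ….
For grace: g+3=j, r+4=v, a+5=f, c+6=i, e+7=l.

jvfil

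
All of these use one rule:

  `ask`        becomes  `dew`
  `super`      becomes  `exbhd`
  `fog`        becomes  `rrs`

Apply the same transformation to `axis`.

djle

The shift depends on letter class: consonant s→e is +12, but vowel a→d is +3. Vowels shift forward by 3 and consonants shift forward by 12.
For axis: a(vowel)+3=d, x(cons)+12=j, i(vowel)+3=l, s(cons)+12=e.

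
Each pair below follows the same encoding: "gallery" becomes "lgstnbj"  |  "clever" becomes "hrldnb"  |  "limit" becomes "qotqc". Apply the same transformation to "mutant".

Each letter shifts forward by (position + 5), i.e. 5, 6, 7, … — the shift grows by one for each successive letter.
On mutant: m+5=r, u+6=a, t+7=a, a+8=i, n+9=w, t+10=d.

raaiwd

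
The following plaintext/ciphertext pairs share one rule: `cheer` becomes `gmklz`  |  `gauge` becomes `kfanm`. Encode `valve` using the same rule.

In cheer: c→g is +4, h→m is +5, e→k is +6, e→l is +7 — the shift increases by 1 each position. Letter i (0-indexed) is shifted by i+4, so successive shifts are 4, 5, 6, ….
Applying it to valve: v+4=z, a+5=f, l+6=r, v+7=c, e+8=m.

zfrcm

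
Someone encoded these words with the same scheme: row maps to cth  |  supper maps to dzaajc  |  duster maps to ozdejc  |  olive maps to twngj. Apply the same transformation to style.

The shift depends on letter class: consonant r→c is +11, but vowel o→t is +5. Two shifts are in play — +5 for a/e/i/o/u, +11 for every other letter.
For style: s(cons)+11=d, t(cons)+11=e, y(cons)+11=j, l(cons)+11=w, e(vowel)+5=j.

dejwj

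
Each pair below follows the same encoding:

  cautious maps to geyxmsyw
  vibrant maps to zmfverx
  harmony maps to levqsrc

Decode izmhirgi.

evidence

Compare letters: c→g is +4, a→e is +4, u→y is +4 — a constant shift. This is a Caesar cipher with shift 4.
Decoding izmhirgi: i−4=e, z−4=v, m−4=i, h−4=d, i−4=e, r−4=n, g−4=c, i−4=e.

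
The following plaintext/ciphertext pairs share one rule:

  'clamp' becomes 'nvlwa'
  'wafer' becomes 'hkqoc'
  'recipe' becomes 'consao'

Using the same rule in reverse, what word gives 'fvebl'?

Shifts by position in clamp: pos 0: c→n (+11), pos 1: l→v (+10), pos 2: a→l (+11), pos 3: m→w (+10) — repeating every 2. It's a Vigenère-style cipher with numeric key [11,10]: position i shifts by key[i mod 2].
Undoing it on fvebl: f−11=u, v−10=l, e−11=t, b−10=r, l−11=a.

ultra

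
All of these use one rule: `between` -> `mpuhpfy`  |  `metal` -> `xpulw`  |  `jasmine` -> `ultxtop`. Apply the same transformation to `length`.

wporei

Shifts by position in between: pos 0: b→m (+11), pos 1: e→p (+11), pos 2: t→u (+1), pos 3: w→h (+11), pos 4: e→p (+11), pos 5: e→f (+1) — repeating every 3. A repeating key of period 3 is used — shifts +11, +11, +1 over and over.
On length: l+11=w, e+11=p, n+1=o, g+11=r, t+11=e, h+1=i.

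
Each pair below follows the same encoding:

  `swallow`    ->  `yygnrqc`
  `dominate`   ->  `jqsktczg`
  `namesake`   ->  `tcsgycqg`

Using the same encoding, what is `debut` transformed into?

Shifts by position in swallow: pos 0: s→y (+6), pos 1: w→y (+2), pos 2: a→g (+6), pos 3: l→n (+2) — repeating every 2. The shifts repeat in a cycle of length 2: positions 0,1,… shift by +6, +2, then the pattern repeats.
Applying it to debut: d+6=j, e+2=g, b+6=h, u+2=w, t+6=z.

jghwz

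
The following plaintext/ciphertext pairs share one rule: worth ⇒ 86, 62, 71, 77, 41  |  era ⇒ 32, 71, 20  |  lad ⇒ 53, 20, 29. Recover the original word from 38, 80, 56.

w(#23)→86 and o(#15)→62: differences scale by 3, so n = 3·pos + 17. Each letter becomes 3×(its alphabet position, a=1..z=26) + 17.
Undoing it on 38, 80, 56: 38→(38−17)÷3=7=g, 80→(80−17)÷3=21=u, 56→(56−17)÷3=13=m.

gum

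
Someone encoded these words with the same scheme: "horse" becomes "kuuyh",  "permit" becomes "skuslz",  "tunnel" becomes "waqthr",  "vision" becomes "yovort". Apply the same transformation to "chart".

fndxw

It's a Vigenère-style cipher with numeric key [3,6]: position i shifts by key[i mod 2].
On chart: c+3=f, h+6=n, a+3=d, r+6=x, t+3=w.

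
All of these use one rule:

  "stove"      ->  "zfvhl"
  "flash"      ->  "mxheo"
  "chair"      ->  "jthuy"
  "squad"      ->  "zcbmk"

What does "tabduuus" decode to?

Shifts by position in stove: pos 0: s→z (+7), pos 1: t→f (+12), pos 2: o→v (+7), pos 3: v→h (+12) — repeating every 2. The shifts repeat in a cycle of length 2: positions 0,1,… shift by +7, +12, then the pattern repeats.
Decoding tabduuus: t−7=m, a−12=o, b−7=u, d−12=r, u−7=n, u−12=i, u−7=n, s−12=g.

mourning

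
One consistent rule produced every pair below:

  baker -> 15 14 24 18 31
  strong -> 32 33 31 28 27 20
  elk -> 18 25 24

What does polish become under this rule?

b is letter #2 and maps to 15: an offset of 13. Letters become their 1-based position plus 13 (so a→14, b→15, …).
Applying it to polish: p=16→29, o=15→28, l=12→25, i=9→22, s=19→32, h=8→21.

29 28 25 22 32 21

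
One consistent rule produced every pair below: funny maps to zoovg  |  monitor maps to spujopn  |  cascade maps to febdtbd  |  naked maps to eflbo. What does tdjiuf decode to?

Read the word backwards and shift each letter +1.
Reversing it on tdjiuf: shift back: t−1=s, d−1=c, j−1=i, i−1=h, u−1=t, f−1=e → scihte; then reverse → ethics.

ethics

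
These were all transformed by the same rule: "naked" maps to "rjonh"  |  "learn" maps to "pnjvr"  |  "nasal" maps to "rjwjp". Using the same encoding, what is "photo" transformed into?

tlxxx

The shift depends on letter class: consonant n→r is +4, but vowel a→j is +9. The rule splits by letter class: vowels +9, consonants +4.
Applying it to photo: p(cons)+4=t, h(cons)+4=l, o(vowel)+9=x, t(cons)+4=x, o(vowel)+9=x.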